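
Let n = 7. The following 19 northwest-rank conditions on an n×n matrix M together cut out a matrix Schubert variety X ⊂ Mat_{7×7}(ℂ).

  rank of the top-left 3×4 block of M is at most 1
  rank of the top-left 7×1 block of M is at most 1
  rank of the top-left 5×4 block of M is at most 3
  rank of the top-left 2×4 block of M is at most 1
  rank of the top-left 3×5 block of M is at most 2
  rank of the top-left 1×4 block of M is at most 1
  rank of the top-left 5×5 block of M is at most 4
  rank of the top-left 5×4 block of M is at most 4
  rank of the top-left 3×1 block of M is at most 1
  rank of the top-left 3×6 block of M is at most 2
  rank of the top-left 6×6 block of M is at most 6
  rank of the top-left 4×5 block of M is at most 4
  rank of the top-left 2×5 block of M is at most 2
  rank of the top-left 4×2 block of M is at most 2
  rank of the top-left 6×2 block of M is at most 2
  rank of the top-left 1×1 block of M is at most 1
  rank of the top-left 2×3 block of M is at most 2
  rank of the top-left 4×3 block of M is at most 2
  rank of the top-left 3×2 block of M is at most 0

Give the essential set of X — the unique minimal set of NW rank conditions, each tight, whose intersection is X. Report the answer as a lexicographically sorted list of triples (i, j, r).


Reconstructing r_w from the 19 given conditions:

  R[1]: 0 0 1 1 1 1 1
  R[2]: 0 0 1 1 2 2 2
  R[3]: 0 0 1 1 2 2 3
  R[4]: 1 1 2 2 3 3 4
  R[5]: 1 2 3 3 4 4 5
  R[6]: 1 2 3 4 5 5 6
  R[7]: 1 2 3 4 5 6 7

so w = (3, 5, 7, 1, 2, 4, 6).

ℓ(w)=9; the 3 essential cells (i,j,r):

[(3, 2, 0), (3, 4, 1), (3, 6, 2)]


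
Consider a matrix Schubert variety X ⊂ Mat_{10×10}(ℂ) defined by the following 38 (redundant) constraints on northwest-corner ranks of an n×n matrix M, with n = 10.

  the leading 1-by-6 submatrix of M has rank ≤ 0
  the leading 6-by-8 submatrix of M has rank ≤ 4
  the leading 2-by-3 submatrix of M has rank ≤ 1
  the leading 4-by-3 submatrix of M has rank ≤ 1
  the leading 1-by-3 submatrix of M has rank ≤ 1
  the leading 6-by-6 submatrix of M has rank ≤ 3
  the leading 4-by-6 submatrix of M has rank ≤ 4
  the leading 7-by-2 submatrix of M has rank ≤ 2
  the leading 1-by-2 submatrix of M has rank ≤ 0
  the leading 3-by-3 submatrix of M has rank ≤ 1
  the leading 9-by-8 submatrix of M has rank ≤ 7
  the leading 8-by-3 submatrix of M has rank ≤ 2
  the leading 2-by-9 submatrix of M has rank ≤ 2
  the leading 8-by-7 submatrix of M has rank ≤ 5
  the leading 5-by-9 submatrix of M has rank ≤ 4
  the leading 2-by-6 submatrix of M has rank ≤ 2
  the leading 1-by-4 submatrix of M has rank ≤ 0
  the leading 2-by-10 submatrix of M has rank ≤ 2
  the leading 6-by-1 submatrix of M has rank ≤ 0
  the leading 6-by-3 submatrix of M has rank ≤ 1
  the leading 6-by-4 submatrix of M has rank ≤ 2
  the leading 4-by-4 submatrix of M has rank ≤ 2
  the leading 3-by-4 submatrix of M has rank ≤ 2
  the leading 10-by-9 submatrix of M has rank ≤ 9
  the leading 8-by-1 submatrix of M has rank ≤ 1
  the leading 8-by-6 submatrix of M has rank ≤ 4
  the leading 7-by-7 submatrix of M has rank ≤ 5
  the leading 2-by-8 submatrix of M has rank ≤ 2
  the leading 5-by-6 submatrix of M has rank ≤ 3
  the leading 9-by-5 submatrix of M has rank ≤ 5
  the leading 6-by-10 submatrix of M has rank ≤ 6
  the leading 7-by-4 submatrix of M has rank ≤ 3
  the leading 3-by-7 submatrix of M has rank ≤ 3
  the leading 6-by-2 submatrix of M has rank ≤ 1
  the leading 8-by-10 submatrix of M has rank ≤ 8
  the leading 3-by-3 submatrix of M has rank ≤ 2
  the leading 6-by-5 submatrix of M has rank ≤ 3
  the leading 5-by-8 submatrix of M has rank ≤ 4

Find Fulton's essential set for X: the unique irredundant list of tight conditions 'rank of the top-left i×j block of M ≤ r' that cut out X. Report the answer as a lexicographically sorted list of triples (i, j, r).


Propagating the 38 rank bounds to every northwest block:

  R[1]: 0 0 0 0 0 0 1 1 1 1
  R[2]: 0 1 1 1 1 1 2 2 2 2
  R[3]: 0 1 1 2 2 2 3 3 3 3
  R[4]: 0 1 1 2 3 3 4 4 4 4
  R[5]: 0 1 1 2 3 3 4 4 4 5
  R[6]: 0 1 1 2 3 3 4 4 5 6
  R[7]: 1 2 2 3 4 4 5 5 6 7
  R[8]: 1 2 2 3 4 4 5 6 7 8
  R[9]: 1 2 3 4 5 5 6 7 8 9
  R[10]: 1 2 3 4 5 6 7 8 9 10

second differences of R give the permutation w = (7, 2, 4, 5, 10, 9, 1, 8, 3, 6).

Rothe diagram D(w) (22 cells), 8 SE-corners (essential conditions):

[(1, 6, 0), (5, 9, 4), (6, 1, 0), (6, 3, 1), (6, 6, 3), (6, 8, 4), (8, 3, 2), (8, 6, 4)]


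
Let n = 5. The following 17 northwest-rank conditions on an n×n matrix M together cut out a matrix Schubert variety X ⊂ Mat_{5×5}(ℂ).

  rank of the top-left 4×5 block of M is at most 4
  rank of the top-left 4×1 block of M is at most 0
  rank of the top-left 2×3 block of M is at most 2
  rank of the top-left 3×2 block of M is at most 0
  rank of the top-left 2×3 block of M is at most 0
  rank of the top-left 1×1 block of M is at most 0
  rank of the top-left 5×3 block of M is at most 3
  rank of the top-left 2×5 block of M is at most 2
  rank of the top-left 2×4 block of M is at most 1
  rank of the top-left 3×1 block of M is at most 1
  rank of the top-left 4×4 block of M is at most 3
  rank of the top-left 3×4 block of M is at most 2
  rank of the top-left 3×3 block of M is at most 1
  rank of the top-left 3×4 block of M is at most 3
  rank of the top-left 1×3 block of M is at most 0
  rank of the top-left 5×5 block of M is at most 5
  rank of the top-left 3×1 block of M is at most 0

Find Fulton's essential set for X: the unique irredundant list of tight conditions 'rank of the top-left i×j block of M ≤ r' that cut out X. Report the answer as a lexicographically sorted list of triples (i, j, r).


The tightest implied rank at each (i,j), from the 17 conditions:

  0, 0, 0, 1, 1
  0, 0, 0, 1, 2
  0, 0, 1, 2, 3
  0, 1, 2, 3, 4
  1, 2, 3, 4, 5

giving w = (4, 5, 3, 2, 1) via Δ²R.

3 SE-corners of the 9-cell Rothe diagram give Ess(w):

[(2, 3, 0), (3, 2, 0), (4, 1, 0)]


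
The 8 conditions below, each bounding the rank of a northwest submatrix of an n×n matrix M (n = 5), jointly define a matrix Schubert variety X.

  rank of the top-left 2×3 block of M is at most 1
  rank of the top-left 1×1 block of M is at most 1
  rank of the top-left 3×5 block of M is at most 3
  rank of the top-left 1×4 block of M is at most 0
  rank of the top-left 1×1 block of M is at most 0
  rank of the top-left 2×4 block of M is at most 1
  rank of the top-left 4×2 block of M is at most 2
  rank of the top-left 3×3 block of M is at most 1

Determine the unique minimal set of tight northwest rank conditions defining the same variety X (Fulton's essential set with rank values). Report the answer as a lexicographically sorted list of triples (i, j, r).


Recovering R(i,j) via the rank-extension bound from the 8 conditions:

  row 1: 0 0 0 0 1
  row 2: 1 1 1 1 2
  row 3: 1 1 1 2 3
  row 4: 1 2 2 3 4
  row 5: 1 2 3 4 5

the unique w with this rank table is (5, 1, 4, 2, 3).

|D(w)|=6, |Ess(w)|=2:

[(1, 4, 0), (3, 3, 1)]


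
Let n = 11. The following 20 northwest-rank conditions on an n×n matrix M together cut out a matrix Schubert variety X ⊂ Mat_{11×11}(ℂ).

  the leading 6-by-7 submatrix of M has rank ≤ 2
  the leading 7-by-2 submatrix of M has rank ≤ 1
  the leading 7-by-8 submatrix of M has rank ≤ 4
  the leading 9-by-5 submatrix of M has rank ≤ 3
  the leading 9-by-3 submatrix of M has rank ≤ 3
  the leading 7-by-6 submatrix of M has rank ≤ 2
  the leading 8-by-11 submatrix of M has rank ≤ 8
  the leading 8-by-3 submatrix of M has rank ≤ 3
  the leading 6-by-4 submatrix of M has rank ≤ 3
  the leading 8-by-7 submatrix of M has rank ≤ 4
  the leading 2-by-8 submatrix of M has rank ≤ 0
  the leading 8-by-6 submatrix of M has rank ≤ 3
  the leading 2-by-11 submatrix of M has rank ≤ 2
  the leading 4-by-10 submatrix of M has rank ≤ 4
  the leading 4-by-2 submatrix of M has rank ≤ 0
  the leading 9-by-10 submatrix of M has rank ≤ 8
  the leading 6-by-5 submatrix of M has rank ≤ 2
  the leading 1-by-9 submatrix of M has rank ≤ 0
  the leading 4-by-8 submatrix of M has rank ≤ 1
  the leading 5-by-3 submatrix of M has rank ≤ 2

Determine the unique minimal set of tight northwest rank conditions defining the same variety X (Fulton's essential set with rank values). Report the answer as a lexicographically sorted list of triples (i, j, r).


The tightest implied rank at each (i,j), from the 20 conditions:

  0, 0, 0, 0, 0, 0, 0, 0, 0, 1, 1
  0, 0, 0, 0, 0, 0, 0, 0, 1, 2, 2
  0, 0, 1, 1, 1, 1, 1, 1, 2, 3, 3
  0, 0, 1, 1, 1, 1, 1, 1, 2, 3, 4
  1, 1, 2, 2, 2, 2, 2, 2, 3, 4, 5
  1, 1, 2, 2, 2, 2, 2, 3, 4, 5, 6
  1, 1, 2, 2, 2, 2, 3, 4, 5, 6, 7
  1, 2, 3, 3, 3, 3, 4, 5, 6, 7, 8
  1, 2, 3, 3, 3, 4, 5, 6, 7, 8, 9
  1, 2, 3, 4, 4, 5, 6, 7, 8, 9, 10
  1, 2, 3, 4, 5, 6, 7, 8, 9, 10, 11

so w = (10, 9, 3, 11, 1, 8, 7, 2, 6, 4, 5).

D(w) has 37 cells with 8 SE-corners; essential set:

[(1, 9, 0), (2, 8, 0), (4, 2, 0), (4, 8, 1), (6, 7, 2), (7, 2, 1), (7, 6, 2), (9, 5, 3)]


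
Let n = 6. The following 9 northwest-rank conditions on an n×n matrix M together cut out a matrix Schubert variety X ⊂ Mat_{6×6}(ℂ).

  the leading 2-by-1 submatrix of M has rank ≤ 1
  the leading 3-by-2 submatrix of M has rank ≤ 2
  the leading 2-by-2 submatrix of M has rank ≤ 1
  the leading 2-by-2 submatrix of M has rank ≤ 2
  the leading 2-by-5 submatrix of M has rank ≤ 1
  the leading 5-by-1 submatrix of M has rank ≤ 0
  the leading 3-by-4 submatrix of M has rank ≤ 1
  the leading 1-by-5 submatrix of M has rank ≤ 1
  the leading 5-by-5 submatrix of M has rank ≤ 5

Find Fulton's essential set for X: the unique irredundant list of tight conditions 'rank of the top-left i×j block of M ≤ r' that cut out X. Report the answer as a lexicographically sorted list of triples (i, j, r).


Propagating the 9 rank bounds to every northwest block:

  R[1]: 0  1  1  1  1  1
  R[2]: 0  1  1  1  1  2
  R[3]: 0  1  1  1  2  3
  R[4]: 0  1  2  2  3  4
  R[5]: 0  1  2  3  4  5
  R[6]: 1  2  3  4  5  6

hence w(1..6) = (2, 6, 5, 3, 4, 1).

Fulton essential set (3 of the 10 Rothe cells):

[(2, 5, 1), (3, 4, 1), (5, 1, 0)]


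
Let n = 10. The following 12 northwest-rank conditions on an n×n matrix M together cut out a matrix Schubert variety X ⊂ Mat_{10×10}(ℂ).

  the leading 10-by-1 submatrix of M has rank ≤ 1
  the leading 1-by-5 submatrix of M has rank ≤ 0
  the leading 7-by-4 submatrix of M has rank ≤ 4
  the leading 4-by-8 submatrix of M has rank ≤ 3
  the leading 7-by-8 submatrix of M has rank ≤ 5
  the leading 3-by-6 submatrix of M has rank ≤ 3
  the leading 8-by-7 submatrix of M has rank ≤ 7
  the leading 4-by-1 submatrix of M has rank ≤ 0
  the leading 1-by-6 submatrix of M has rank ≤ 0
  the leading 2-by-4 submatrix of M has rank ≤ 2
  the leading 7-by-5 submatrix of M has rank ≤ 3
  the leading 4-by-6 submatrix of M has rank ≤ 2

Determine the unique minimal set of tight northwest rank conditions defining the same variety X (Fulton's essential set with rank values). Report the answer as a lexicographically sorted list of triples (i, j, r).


Computing R[i][j] = min implied NW-rank bound (n=10, 12 conditions):

  row 1: 0, 0, 0, 0, 0, 0, 1, 1, 1, 1
  row 2: 0, 1, 1, 1, 1, 1, 2, 2, 2, 2
  row 3: 0, 1, 2, 2, 2, 2, 3, 3, 3, 3
  row 4: 0, 1, 2, 2, 2, 2, 3, 3, 4, 4
  row 5: 1, 2, 3, 3, 3, 3, 4, 4, 5, 5
  row 6: 1, 2, 3, 3, 3, 4, 5, 5, 6, 6
  row 7: 1, 2, 3, 3, 3, 4, 5, 5, 6, 7
  row 8: 1, 2, 3, 4, 4, 5, 6, 6, 7, 8
  row 9: 1, 2, 3, 4, 5, 6, 7, 7, 8, 9
  row 10: 1, 2, 3, 4, 5, 6, 7, 8, 9, 10

second differences of R give the permutation w = (7, 2, 3, 9, 1, 6, 10, 4, 5, 8).

|D(w)|=18, |Ess(w)|=6:

[(1, 6, 0), (4, 1, 0), (4, 6, 2), (4, 8, 3), (7, 5, 3), (7, 8, 5)]


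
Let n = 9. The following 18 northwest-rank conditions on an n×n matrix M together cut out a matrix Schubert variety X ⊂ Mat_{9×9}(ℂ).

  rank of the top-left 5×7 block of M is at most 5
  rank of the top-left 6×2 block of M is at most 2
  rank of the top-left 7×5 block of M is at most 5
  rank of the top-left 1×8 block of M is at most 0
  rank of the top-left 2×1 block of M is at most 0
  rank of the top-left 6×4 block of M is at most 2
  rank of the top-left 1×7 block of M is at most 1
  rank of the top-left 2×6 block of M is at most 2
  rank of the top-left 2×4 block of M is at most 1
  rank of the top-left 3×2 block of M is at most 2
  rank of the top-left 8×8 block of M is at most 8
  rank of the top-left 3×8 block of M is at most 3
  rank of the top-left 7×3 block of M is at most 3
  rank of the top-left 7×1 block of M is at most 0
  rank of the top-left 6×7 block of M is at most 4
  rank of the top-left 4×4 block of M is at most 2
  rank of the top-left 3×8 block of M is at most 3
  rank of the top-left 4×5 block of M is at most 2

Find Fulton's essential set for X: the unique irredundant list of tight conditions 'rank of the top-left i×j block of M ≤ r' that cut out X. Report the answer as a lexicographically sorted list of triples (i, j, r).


Recovering R(i,j) via the rank-extension bound from the 18 conditions:

  R[1]: 0 | 0 | 0 | 0 | 0 | 0 | 0 | 0 | 1
  R[2]: 0 | 1 | 1 | 1 | 1 | 1 | 1 | 1 | 2
  R[3]: 0 | 1 | 2 | 2 | 2 | 2 | 2 | 2 | 3
  R[4]: 0 | 1 | 2 | 2 | 2 | 3 | 3 | 3 | 4
  R[5]: 0 | 1 | 2 | 2 | 3 | 4 | 4 | 4 | 5
  R[6]: 0 | 1 | 2 | 2 | 3 | 4 | 4 | 5 | 6
  R[7]: 0 | 1 | 2 | 3 | 4 | 5 | 5 | 6 | 7
  R[8]: 1 | 2 | 3 | 4 | 5 | 6 | 6 | 7 | 8
  R[9]: 1 | 2 | 3 | 4 | 5 | 6 | 7 | 8 | 9

giving w = (9, 2, 3, 6, 5, 8, 4, 1, 7) via Δ²R.

|D(w)|=19, |Ess(w)|=5:

[(1, 8, 0), (4, 5, 2), (6, 4, 2), (6, 7, 4), (7, 1, 0)]


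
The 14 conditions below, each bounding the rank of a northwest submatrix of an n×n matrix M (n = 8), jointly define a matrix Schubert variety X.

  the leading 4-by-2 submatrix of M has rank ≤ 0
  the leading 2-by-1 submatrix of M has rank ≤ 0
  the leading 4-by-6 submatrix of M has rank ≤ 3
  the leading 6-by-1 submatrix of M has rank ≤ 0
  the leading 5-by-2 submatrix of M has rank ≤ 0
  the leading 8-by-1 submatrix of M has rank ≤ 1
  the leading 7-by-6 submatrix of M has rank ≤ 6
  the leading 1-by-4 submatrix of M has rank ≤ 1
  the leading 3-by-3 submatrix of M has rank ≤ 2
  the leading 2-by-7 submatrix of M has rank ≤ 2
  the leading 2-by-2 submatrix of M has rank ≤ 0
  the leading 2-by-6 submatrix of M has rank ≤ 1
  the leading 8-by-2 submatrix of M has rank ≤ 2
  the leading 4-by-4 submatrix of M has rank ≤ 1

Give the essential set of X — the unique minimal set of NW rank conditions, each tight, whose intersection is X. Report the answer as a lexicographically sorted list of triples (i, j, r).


Computing R[i][j] = min implied NW-rank bound (n=8, 14 conditions):

  row 1: 0 | 0 | 1 | 1 | 1 | 1 | 1 | 1
  row 2: 0 | 0 | 1 | 1 | 1 | 1 | 2 | 2
  row 3: 0 | 0 | 1 | 1 | 2 | 2 | 3 | 3
  row 4: 0 | 0 | 1 | 1 | 2 | 3 | 4 | 4
  row 5: 0 | 0 | 1 | 2 | 3 | 4 | 5 | 5
  row 6: 0 | 1 | 2 | 3 | 4 | 5 | 6 | 6
  row 7: 1 | 2 | 3 | 4 | 5 | 6 | 7 | 7
  row 8: 1 | 2 | 3 | 4 | 5 | 6 | 7 | 8

so w = (3, 7, 5, 6, 4, 2, 1, 8).

D(w) has 16 cells with 4 SE-corners; essential set:

[(2, 6, 1), (4, 4, 1), (5, 2, 0), (6, 1, 0)]


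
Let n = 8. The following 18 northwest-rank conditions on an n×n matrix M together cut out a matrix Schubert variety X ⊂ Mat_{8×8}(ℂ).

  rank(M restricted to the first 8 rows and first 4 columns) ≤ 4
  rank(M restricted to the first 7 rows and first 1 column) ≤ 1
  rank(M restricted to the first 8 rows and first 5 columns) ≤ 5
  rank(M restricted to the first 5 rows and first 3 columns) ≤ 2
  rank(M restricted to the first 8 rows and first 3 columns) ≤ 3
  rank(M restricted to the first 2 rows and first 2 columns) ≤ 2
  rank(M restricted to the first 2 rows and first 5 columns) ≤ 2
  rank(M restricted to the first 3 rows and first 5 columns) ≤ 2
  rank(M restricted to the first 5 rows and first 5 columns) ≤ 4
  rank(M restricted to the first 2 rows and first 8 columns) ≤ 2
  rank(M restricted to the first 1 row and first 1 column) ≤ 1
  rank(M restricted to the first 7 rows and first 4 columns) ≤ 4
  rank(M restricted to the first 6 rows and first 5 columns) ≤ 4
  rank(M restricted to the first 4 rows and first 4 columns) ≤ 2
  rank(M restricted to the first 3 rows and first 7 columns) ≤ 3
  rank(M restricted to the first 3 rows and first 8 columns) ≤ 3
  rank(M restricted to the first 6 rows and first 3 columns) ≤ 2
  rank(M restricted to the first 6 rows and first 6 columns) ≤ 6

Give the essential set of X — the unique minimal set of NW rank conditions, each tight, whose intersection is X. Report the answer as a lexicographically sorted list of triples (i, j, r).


Propagating the 18 rank bounds to every northwest block:

  row 1: 1 | 1 | 1 | 1 | 1 | 1 | 1 | 1
  row 2: 1 | 2 | 2 | 2 | 2 | 2 | 2 | 2
  row 3: 1 | 2 | 2 | 2 | 2 | 3 | 3 | 3
  row 4: 1 | 2 | 2 | 2 | 3 | 4 | 4 | 4
  row 5: 1 | 2 | 2 | 3 | 4 | 5 | 5 | 5
  row 6: 1 | 2 | 2 | 3 | 4 | 5 | 6 | 6
  row 7: 1 | 2 | 3 | 4 | 5 | 6 | 7 | 7
  row 8: 1 | 2 | 3 | 4 | 5 | 6 | 7 | 8

the unique w with this rank table is (1, 2, 6, 5, 4, 7, 3, 8).

ℓ(w)=7; the 3 essential cells (i,j,r):

[(3, 5, 2), (4, 4, 2), (6, 3, 2)]


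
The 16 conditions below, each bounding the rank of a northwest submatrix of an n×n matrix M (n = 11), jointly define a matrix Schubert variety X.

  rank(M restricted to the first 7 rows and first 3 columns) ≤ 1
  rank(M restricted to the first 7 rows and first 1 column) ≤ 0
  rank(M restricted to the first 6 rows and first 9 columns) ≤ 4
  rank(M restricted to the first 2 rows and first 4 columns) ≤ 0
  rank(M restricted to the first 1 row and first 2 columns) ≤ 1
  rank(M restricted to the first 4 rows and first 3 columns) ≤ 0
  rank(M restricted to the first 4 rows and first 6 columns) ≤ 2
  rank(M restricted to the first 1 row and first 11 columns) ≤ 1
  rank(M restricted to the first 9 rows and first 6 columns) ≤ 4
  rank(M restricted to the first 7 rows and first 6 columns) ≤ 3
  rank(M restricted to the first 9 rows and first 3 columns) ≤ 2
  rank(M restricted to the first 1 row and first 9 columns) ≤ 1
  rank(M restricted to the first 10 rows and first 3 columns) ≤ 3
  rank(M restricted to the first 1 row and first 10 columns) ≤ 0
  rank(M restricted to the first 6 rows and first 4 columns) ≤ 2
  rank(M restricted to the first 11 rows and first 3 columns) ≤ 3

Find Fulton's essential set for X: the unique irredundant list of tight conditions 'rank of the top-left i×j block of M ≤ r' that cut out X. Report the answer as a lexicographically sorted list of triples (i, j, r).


Recovering R(i,j) via the rank-extension bound from the 16 conditions:

  row 1: 0  0  0  0  0  0  0  0  0  0  1
  row 2: 0  0  0  0  1  1  1  1  1  1  2
  row 3: 0  0  0  1  2  2  2  2  2  2  3
  row 4: 0  0  0  1  2  2  3  3  3  3  4
  row 5: 0  1  1  2  3  3  4  4  4  4  5
  row 6: 0  1  1  2  3  3  4  4  4  5  6
  row 7: 0  1  1  2  3  3  4  5  5  6  7
  row 8: 1  2  2  3  4  4  5  6  6  7  8
  row 9: 1  2  2  3  4  4  5  6  7  8  9
  row 10: 1  2  3  4  5  5  6  7  8  9  10
  row 11: 1  2  3  4  5  6  7  8  9  10  11

reading off 1-entries of Δ²R: w = (11, 5, 4, 7, 2, 10, 8, 1, 9, 3, 6).

|D(w)|=32, |Ess(w)|=10:

[(1, 10, 0), (2, 4, 0), (4, 3, 0), (4, 6, 2), (6, 9, 4), (7, 1, 0), (7, 3, 1), (7, 6, 3), (9, 3, 2), (9, 6, 4)]


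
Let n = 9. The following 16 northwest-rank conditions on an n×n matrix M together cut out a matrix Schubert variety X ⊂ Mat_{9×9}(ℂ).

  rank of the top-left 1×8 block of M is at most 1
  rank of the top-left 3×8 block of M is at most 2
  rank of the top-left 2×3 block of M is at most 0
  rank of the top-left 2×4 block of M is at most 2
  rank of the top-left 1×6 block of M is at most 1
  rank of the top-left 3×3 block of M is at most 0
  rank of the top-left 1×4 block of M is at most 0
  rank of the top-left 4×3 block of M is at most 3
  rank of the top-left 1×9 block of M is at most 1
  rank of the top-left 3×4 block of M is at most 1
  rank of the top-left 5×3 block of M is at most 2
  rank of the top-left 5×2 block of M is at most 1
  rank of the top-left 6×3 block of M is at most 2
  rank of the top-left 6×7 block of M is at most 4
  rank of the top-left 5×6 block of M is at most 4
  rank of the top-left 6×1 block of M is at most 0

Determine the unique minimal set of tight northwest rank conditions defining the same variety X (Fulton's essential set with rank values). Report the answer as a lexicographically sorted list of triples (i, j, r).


The tightest implied rank at each (i,j), from the 16 conditions:

  i=1: 0, 0, 0, 0, 1, 1, 1, 1, 1
  i=2: 0, 0, 0, 1, 2, 2, 2, 2, 2
  i=3: 0, 0, 0, 1, 2, 2, 2, 2, 3
  i=4: 0, 1, 1, 2, 3, 3, 3, 3, 4
  i=5: 0, 1, 2, 3, 4, 4, 4, 4, 5
  i=6: 0, 1, 2, 3, 4, 4, 4, 5, 6
  i=7: 1, 2, 3, 4, 5, 5, 5, 6, 7
  i=8: 1, 2, 3, 4, 5, 6, 6, 7, 8
  i=9: 1, 2, 3, 4, 5, 6, 7, 8, 9

second differences of R give the permutation w = (5, 4, 9, 2, 3, 8, 1, 6, 7).

D(w) has 18 cells with 5 SE-corners; essential set:

[(1, 4, 0), (3, 3, 0), (3, 8, 2), (6, 1, 0), (6, 7, 4)]


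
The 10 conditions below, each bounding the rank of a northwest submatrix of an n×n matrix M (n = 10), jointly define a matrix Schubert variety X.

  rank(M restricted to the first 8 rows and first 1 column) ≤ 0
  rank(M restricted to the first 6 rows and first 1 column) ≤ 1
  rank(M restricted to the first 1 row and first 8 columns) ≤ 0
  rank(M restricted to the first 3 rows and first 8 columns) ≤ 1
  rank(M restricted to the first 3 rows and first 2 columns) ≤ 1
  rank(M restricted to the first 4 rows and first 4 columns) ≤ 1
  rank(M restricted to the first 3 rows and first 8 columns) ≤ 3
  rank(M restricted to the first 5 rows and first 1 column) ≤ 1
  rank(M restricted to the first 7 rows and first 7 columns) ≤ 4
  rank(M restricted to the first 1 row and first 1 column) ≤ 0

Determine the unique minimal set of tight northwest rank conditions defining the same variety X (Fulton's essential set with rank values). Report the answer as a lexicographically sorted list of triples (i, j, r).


Reconstructing r_w from the 10 given conditions:

  0  0  0  0  0  0  0  0  1  1
  0  1  1  1  1  1  1  1  2  2
  0  1  1  1  1  1  1  1  2  3
  0  1  1  1  2  2  2  2  3  4
  0  1  2  2  3  3  3  3  4  5
  0  1  2  3  4  4  4  4  5  6
  0  1  2  3  4  4  4  5  6  7
  0  1  2  3  4  5  5  6  7  8
  1  2  3  4  5  6  6  7  8  9
  1  2  3  4  5  6  7  8  9  10

second differences of R give the permutation w = (9, 2, 10, 5, 3, 4, 8, 6, 1, 7).

|D(w)|=25, |Ess(w)|=5:

[(1, 8, 0), (3, 8, 1), (4, 4, 1), (7, 7, 4), (8, 1, 0)]


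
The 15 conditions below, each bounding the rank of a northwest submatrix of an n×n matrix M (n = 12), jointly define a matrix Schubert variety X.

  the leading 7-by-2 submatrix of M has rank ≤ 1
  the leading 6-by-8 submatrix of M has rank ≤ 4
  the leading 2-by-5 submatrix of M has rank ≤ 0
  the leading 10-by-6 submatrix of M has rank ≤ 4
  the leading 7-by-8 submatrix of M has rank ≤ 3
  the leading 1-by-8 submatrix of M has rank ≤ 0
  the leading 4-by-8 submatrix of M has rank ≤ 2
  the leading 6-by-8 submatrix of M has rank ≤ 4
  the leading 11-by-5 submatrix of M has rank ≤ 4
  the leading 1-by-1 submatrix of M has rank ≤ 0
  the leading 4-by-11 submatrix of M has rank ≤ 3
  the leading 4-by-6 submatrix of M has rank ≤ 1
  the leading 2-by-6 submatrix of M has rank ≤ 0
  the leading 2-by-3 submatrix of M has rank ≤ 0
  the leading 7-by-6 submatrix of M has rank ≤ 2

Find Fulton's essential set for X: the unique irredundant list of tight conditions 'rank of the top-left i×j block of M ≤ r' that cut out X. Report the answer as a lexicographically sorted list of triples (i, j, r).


The tightest implied rank at each (i,j), from the 15 conditions:

  R[1]: 0, 0, 0, 0, 0, 0, 0, 0, 1, 1, 1, 1
  R[2]: 0, 0, 0, 0, 0, 0, 1, 1, 2, 2, 2, 2
  R[3]: 1, 1, 1, 1, 1, 1, 2, 2, 3, 3, 3, 3
  R[4]: 1, 1, 1, 1, 1, 1, 2, 2, 3, 3, 3, 4
  R[5]: 1, 1, 2, 2, 2, 2, 3, 3, 4, 4, 4, 5
  R[6]: 1, 1, 2, 2, 2, 2, 3, 3, 4, 5, 5, 6
  R[7]: 1, 1, 2, 2, 2, 2, 3, 3, 4, 5, 6, 7
  R[8]: 1, 2, 3, 3, 3, 3, 4, 4, 5, 6, 7, 8
  R[9]: 1, 2, 3, 4, 4, 4, 5, 5, 6, 7, 8, 9
  R[10]: 1, 2, 3, 4, 4, 4, 5, 6, 7, 8, 9, 10
  R[11]: 1, 2, 3, 4, 4, 5, 6, 7, 8, 9, 10, 11
  R[12]: 1, 2, 3, 4, 5, 6, 7, 8, 9, 10, 11, 12

reading off 1-entries of Δ²R: w = (9, 7, 1, 12, 3, 10, 11, 2, 4, 8, 6, 5).

Fulton essential set (10 of the 36 Rothe cells):

[(1, 8, 0), (2, 6, 0), (4, 6, 1), (4, 8, 2), (4, 11, 3), (7, 2, 1), (7, 6, 2), (7, 8, 3), (10, 6, 4), (11, 5, 4)]


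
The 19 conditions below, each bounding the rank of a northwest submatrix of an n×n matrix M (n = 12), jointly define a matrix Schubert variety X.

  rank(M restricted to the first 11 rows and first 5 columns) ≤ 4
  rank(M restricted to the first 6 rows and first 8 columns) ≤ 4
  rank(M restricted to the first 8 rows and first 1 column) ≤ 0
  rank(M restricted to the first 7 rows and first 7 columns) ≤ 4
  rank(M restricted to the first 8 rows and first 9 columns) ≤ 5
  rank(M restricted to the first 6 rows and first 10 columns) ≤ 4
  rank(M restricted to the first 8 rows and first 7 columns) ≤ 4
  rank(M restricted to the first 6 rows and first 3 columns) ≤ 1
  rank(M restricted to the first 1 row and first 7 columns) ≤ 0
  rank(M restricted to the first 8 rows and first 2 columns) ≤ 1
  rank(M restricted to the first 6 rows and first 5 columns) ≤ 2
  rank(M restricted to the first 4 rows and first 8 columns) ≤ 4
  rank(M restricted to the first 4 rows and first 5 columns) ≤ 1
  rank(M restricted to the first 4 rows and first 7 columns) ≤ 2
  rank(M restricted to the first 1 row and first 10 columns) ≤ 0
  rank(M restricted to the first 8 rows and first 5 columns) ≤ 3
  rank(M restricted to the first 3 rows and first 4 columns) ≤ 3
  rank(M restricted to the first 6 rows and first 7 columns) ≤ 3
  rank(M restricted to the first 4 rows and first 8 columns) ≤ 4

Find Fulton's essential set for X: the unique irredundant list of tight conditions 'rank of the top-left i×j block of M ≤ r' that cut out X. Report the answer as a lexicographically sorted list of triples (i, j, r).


Rank table r_w(12×12) implied by the 19 constraints:

  R[1]: 0, 0, 0, 0, 0, 0, 0, 0, 0, 0, 1, 1
  R[2]: 0, 1, 1, 1, 1, 1, 1, 1, 1, 1, 2, 2
  R[3]: 0, 1, 1, 1, 1, 2, 2, 2, 2, 2, 3, 3
  R[4]: 0, 1, 1, 1, 1, 2, 2, 3, 3, 3, 4, 4
  R[5]: 0, 1, 1, 2, 2, 3, 3, 4, 4, 4, 5, 5
  R[6]: 0, 1, 1, 2, 2, 3, 3, 4, 4, 4, 5, 6
  R[7]: 0, 1, 2, 3, 3, 4, 4, 5, 5, 5, 6, 7
  R[8]: 0, 1, 2, 3, 3, 4, 4, 5, 5, 6, 7, 8
  R[9]: 1, 2, 3, 4, 4, 5, 5, 6, 6, 7, 8, 9
  R[10]: 1, 2, 3, 4, 4, 5, 6, 7, 7, 8, 9, 10
  R[11]: 1, 2, 3, 4, 4, 5, 6, 7, 8, 9, 10, 11
  R[12]: 1, 2, 3, 4, 5, 6, 7, 8, 9, 10, 11, 12

hence w(1..12) = (11, 2, 6, 8, 4, 12, 3, 10, 1, 7, 9, 5).

D(w) has 35 cells with 12 SE-corners; essential set:

[(1, 10, 0), (4, 5, 1), (4, 7, 2), (6, 3, 1), (6, 5, 2), (6, 7, 3), (6, 10, 4), (8, 1, 0), (8, 5, 3), (8, 7, 4), (8, 9, 5), (11, 5, 4)]


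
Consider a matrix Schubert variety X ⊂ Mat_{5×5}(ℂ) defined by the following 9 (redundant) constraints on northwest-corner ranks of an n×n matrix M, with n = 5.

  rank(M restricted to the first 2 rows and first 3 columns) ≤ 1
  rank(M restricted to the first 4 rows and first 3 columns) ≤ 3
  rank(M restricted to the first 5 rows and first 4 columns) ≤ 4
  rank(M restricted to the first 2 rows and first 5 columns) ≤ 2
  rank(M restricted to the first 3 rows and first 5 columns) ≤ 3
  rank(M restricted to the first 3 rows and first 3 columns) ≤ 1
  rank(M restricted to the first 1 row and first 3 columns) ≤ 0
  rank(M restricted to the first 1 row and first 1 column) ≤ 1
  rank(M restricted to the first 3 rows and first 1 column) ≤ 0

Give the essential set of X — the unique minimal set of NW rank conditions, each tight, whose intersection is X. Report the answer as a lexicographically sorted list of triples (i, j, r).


Rank table r_w(5×5) implied by the 9 constraints:

  R[1]: 0, 0, 0, 1, 1
  R[2]: 0, 1, 1, 2, 2
  R[3]: 0, 1, 1, 2, 3
  R[4]: 1, 2, 2, 3, 4
  R[5]: 1, 2, 3, 4, 5

giving w = (4, 2, 5, 1, 3) via Δ²R.

3 SE-corners of the 6-cell Rothe diagram give Ess(w):

[(1, 3, 0), (3, 1, 0), (3, 3, 1)]


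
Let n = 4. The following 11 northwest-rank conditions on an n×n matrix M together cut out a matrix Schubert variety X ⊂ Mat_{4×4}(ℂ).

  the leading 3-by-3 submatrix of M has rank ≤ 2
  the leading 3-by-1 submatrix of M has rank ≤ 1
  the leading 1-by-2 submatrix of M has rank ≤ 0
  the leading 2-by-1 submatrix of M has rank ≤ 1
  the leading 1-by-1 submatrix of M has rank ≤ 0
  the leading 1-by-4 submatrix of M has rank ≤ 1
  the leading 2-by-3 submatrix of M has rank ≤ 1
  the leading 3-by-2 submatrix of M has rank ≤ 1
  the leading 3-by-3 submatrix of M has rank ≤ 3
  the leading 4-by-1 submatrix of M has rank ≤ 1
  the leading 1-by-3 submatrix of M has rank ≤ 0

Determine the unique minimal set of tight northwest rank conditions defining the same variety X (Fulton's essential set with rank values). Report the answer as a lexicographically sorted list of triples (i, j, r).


Reconstructing r_w from the 11 given conditions:

  R[1]: 0 0 0 1
  R[2]: 1 1 1 2
  R[3]: 1 1 2 3
  R[4]: 1 2 3 4

hence w(1..4) = (4, 1, 3, 2).

|D(w)|=4, |Ess(w)|=2:

[(1, 3, 0), (3, 2, 1)]


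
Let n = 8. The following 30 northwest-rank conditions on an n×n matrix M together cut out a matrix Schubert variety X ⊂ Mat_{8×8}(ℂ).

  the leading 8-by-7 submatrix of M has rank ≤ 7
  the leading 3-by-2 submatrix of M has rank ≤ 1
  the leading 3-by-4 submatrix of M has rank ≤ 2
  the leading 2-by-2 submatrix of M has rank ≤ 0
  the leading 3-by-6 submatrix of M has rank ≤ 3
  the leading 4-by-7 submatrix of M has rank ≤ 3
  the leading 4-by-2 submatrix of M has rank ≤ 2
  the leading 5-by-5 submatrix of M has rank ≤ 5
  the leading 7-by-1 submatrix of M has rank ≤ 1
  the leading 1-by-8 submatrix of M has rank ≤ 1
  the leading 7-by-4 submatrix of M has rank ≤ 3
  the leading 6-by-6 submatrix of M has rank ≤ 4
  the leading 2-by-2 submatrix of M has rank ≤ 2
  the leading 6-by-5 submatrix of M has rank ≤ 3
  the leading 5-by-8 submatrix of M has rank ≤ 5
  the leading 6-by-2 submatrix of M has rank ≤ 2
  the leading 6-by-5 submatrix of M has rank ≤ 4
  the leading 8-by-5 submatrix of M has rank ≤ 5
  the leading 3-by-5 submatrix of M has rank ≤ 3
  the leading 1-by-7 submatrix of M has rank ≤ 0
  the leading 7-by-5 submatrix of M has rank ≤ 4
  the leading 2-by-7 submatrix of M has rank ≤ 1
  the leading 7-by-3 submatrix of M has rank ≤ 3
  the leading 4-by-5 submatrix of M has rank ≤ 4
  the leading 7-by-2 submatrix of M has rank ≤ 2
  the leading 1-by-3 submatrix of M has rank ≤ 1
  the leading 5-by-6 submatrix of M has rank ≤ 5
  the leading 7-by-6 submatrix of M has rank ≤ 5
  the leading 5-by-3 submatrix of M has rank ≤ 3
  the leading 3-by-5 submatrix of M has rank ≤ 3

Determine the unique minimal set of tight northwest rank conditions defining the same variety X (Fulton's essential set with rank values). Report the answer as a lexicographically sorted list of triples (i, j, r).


Reconstructing r_w from the 30 given conditions:

  0 | 0 | 0 | 0 | 0 | 0 | 0 | 1
  0 | 0 | 1 | 1 | 1 | 1 | 1 | 2
  1 | 1 | 2 | 2 | 2 | 2 | 2 | 3
  1 | 2 | 3 | 3 | 3 | 3 | 3 | 4
  1 | 2 | 3 | 3 | 3 | 4 | 4 | 5
  1 | 2 | 3 | 3 | 3 | 4 | 5 | 6
  1 | 2 | 3 | 3 | 4 | 5 | 6 | 7
  1 | 2 | 3 | 4 | 5 | 6 | 7 | 8

giving w = (8, 3, 1, 2, 6, 7, 5, 4) via Δ²R.

Fulton essential set (4 of the 14 Rothe cells):

[(1, 7, 0), (2, 2, 0), (6, 5, 3), (7, 4, 3)]


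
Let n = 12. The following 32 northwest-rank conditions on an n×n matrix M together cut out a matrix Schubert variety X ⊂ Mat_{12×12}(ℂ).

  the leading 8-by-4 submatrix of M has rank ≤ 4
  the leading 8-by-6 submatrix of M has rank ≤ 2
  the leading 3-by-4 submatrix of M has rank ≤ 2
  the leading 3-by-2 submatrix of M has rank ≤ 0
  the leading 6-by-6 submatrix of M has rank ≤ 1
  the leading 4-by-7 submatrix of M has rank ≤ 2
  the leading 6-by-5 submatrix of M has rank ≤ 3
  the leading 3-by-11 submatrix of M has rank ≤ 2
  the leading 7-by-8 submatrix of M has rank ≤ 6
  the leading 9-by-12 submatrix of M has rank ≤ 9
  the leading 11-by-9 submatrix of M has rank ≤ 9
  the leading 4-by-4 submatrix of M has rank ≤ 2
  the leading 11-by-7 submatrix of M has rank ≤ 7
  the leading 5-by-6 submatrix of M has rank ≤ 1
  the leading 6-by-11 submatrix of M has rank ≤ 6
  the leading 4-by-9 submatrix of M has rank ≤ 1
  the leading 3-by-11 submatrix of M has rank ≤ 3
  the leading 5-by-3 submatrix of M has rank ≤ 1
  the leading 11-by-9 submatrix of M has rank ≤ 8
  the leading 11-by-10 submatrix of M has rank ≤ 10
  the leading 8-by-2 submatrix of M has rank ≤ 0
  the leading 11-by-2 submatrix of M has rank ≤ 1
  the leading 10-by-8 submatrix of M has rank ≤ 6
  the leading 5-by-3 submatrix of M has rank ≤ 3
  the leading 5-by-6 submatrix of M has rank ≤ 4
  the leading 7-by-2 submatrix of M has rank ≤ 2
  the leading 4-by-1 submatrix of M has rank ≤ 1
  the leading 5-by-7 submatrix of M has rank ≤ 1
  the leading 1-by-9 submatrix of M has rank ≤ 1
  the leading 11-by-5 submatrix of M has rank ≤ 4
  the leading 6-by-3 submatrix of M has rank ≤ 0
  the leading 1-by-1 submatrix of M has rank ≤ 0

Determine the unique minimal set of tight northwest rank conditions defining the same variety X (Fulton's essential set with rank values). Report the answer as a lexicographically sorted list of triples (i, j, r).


The tightest implied rank at each (i,j), from the 32 conditions:

  i=1: 0, 0, 0, 1, 1, 1, 1, 1, 1, 1, 1, 1
  i=2: 0, 0, 0, 1, 1, 1, 1, 1, 1, 2, 2, 2
  i=3: 0, 0, 0, 1, 1, 1, 1, 1, 1, 2, 2, 3
  i=4: 0, 0, 0, 1, 1, 1, 1, 1, 1, 2, 3, 4
  i=5: 0, 0, 0, 1, 1, 1, 1, 2, 2, 3, 4, 5
  i=6: 0, 0, 0, 1, 1, 1, 2, 3, 3, 4, 5, 6
  i=7: 0, 0, 1, 2, 2, 2, 3, 4, 4, 5, 6, 7
  i=8: 0, 0, 1, 2, 2, 2, 3, 4, 5, 6, 7, 8
  i=9: 1, 1, 2, 3, 3, 3, 4, 5, 6, 7, 8, 9
  i=10: 1, 1, 2, 3, 4, 4, 5, 6, 7, 8, 9, 10
  i=11: 1, 1, 2, 3, 4, 5, 6, 7, 8, 9, 10, 11
  i=12: 1, 2, 3, 4, 5, 6, 7, 8, 9, 10, 11, 12

hence w(1..12) = (4, 10, 12, 11, 8, 7, 3, 9, 1, 5, 6, 2).

8 SE-corners of the 47-cell Rothe diagram give Ess(w):

[(3, 11, 2), (4, 9, 1), (5, 7, 1), (6, 3, 0), (6, 6, 1), (8, 2, 0), (8, 6, 2), (11, 2, 1)]


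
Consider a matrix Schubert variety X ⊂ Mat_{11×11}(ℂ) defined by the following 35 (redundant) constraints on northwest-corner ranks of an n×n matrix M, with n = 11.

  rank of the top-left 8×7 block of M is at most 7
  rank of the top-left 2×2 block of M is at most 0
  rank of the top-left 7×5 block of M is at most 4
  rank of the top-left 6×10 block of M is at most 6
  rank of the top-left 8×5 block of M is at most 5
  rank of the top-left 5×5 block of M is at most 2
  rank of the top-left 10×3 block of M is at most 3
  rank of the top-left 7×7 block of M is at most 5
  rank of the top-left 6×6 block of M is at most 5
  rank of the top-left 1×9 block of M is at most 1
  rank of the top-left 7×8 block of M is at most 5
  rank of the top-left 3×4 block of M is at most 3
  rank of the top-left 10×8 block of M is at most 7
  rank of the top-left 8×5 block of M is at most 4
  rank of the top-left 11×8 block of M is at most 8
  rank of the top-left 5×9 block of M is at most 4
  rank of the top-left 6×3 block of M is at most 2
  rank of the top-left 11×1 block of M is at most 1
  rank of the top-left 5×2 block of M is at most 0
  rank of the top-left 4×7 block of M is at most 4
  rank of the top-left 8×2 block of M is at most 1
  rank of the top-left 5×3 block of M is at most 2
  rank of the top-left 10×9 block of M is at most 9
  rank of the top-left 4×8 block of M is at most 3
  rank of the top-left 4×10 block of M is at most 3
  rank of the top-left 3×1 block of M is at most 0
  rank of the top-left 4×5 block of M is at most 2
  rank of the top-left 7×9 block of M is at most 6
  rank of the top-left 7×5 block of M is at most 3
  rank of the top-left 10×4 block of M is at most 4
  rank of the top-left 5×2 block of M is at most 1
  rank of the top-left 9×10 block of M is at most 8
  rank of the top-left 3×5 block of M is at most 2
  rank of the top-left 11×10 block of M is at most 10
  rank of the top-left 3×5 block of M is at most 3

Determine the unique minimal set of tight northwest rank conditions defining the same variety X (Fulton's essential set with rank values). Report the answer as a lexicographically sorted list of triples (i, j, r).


Recovering R(i,j) via the rank-extension bound from the 35 conditions:

  0 | 0 | 1 | 1 | 1 | 1 | 1 | 1 | 1 | 1 | 1
  0 | 0 | 1 | 2 | 2 | 2 | 2 | 2 | 2 | 2 | 2
  0 | 0 | 1 | 2 | 2 | 3 | 3 | 3 | 3 | 3 | 3
  0 | 0 | 1 | 2 | 2 | 3 | 3 | 3 | 3 | 3 | 4
  0 | 0 | 1 | 2 | 2 | 3 | 4 | 4 | 4 | 4 | 5
  1 | 1 | 2 | 3 | 3 | 4 | 5 | 5 | 5 | 5 | 6
  1 | 1 | 2 | 3 | 3 | 4 | 5 | 5 | 6 | 6 | 7
  1 | 1 | 2 | 3 | 4 | 5 | 6 | 6 | 7 | 7 | 8
  1 | 2 | 3 | 4 | 5 | 6 | 7 | 7 | 8 | 8 | 9
  1 | 2 | 3 | 4 | 5 | 6 | 7 | 7 | 8 | 9 | 10
  1 | 2 | 3 | 4 | 5 | 6 | 7 | 8 | 9 | 10 | 11

giving w = (3, 4, 6, 11, 7, 1, 9, 5, 2, 10, 8) via Δ²R.

D(w) has 22 cells with 7 SE-corners; essential set:

[(4, 10, 3), (5, 2, 0), (5, 5, 2), (7, 5, 3), (7, 8, 5), (8, 2, 1), (10, 8, 7)]


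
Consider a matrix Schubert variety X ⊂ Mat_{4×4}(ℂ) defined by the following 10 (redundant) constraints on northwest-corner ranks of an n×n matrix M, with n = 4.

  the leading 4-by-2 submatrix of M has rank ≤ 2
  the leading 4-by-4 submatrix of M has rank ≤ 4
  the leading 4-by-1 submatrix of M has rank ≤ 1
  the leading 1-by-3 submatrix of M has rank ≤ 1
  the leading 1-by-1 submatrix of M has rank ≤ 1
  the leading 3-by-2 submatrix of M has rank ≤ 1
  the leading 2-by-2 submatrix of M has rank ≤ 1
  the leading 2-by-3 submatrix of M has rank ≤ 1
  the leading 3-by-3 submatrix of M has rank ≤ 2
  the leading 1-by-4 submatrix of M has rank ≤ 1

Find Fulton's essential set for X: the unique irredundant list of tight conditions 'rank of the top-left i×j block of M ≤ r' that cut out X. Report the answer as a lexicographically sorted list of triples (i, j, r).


Computing R[i][j] = min implied NW-rank bound (n=4, 10 conditions):

  R[1]: 1  1  1  1
  R[2]: 1  1  1  2
  R[3]: 1  1  2  3
  R[4]: 1  2  3  4

reading off 1-entries of Δ²R: w = (1, 4, 3, 2).

Rothe diagram D(w) (3 cells), 2 SE-corners (essential conditions):

[(2, 3, 1), (3, 2, 1)]


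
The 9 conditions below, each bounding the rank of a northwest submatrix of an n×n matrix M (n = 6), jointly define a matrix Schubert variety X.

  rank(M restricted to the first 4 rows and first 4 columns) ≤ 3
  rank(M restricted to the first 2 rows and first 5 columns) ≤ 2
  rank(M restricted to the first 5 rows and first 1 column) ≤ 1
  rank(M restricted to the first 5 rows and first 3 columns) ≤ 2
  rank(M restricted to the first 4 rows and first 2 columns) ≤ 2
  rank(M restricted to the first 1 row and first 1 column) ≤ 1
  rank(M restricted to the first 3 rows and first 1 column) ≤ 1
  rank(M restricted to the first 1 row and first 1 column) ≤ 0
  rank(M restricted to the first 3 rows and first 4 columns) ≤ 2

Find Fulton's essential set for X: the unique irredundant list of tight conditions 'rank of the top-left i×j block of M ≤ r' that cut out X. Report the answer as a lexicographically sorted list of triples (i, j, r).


Recovering R(i,j) via the rank-extension bound from the 9 conditions:

  R[1]: 0 1 1 1 1 1
  R[2]: 1 2 2 2 2 2
  R[3]: 1 2 2 2 3 3
  R[4]: 1 2 2 3 4 4
  R[5]: 1 2 2 3 4 5
  R[6]: 1 2 3 4 5 6

second differences of R give the permutation w = (2, 1, 5, 4, 6, 3).

3 SE-corners of the 5-cell Rothe diagram give Ess(w):

[(1, 1, 0), (3, 4, 2), (5, 3, 2)]


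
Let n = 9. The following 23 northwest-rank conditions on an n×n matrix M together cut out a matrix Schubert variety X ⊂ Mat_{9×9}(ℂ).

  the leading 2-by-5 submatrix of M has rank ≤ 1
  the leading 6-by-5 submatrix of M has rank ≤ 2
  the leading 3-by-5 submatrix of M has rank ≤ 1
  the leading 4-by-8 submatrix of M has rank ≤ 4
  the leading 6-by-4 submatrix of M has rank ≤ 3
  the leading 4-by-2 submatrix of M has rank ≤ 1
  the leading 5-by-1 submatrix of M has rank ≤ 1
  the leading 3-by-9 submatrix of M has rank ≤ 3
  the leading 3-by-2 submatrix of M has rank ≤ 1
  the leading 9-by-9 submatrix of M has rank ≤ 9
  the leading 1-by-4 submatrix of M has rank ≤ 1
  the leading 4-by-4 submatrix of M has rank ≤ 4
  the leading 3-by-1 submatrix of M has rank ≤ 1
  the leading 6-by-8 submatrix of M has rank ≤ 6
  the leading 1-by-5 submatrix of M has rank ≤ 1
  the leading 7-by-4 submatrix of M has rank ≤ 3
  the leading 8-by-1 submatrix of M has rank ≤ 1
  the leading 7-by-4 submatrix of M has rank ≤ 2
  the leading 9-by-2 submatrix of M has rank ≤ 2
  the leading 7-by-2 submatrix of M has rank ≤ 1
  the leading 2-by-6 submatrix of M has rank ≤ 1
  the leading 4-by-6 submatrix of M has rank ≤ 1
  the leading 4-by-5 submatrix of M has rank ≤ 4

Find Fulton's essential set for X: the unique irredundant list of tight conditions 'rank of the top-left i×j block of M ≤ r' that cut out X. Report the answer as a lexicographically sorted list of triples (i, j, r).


Computing R[i][j] = min implied NW-rank bound (n=9, 23 conditions):

  R[1]: 1, 1, 1, 1, 1, 1, 1, 1, 1
  R[2]: 1, 1, 1, 1, 1, 1, 2, 2, 2
  R[3]: 1, 1, 1, 1, 1, 1, 2, 3, 3
  R[4]: 1, 1, 1, 1, 1, 1, 2, 3, 4
  R[5]: 1, 1, 2, 2, 2, 2, 3, 4, 5
  R[6]: 1, 1, 2, 2, 2, 3, 4, 5, 6
  R[7]: 1, 1, 2, 2, 3, 4, 5, 6, 7
  R[8]: 1, 2, 3, 3, 4, 5, 6, 7, 8
  R[9]: 1, 2, 3, 4, 5, 6, 7, 8, 9

the unique w with this rank table is (1, 7, 8, 9, 3, 6, 5, 2, 4).

Fulton essential set (4 of the 21 Rothe cells):

[(4, 6, 1), (6, 5, 2), (7, 2, 1), (7, 4, 2)]
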